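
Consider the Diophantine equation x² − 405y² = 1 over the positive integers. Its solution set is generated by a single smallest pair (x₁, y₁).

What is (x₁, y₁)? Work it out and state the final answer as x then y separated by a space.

√405 → a₀=20, period (8,40); ℓ=2 even so k=1
step 0: (20, 1)  from 20·(1,0) + (0,1)
step 1: (161, 8)  from 8·(20,1) + (1,0)
→ (161, 8).  Check: 161²=25921, 405·8²=25920, difference 1.

161 8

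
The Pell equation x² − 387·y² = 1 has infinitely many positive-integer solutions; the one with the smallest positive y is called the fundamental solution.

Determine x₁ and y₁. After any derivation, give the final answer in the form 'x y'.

3482 177

[19; 1,2,19,2,1,38] for √387; ℓ=6 ⇒ convergent index 5
a_0=19:  p_0=19·1+0=19,  q_0=19·0+1=1
a_1=1:  p_1=1·19+1=20,  q_1=1·1+0=1
…
a_3=19:  p_3=19·59+20=1141,  q_3=19·3+1=58
a_4=2:  p_4=2·1141+59=2341,  q_4=2·58+3=119
a_5=1:  p_5=1·2341+1141=3482,  q_5=1·119+58=177
(x₁, y₁) = (3482, 177);  3482² − 387·177² = 1 ✓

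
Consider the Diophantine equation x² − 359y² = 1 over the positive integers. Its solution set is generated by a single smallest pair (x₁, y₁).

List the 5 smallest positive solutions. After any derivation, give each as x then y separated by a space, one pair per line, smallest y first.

d=359: √d = [18; 1,17,1,36] (ℓ=4, even), read p_3/q_3
a_0=18:  p_0=18·1+0=18,  q_0=18·0+1=1
a_1=1:  p_1=1·18+1=19,  q_1=1·1+0=1
a_2=17:  p_2=17·19+18=341,  q_2=17·1+1=18
a_3=1:  p_3=1·341+19=360,  q_3=1·18+1=19
fundamental: x₁=360, y₁=19  (since 129600 − 359·361 = 1)
n=2: (360,19)∘(360,19) = (360·360+359·19·19, 360·19+19·360) = (259199,13680)
n=3: (259199,13680)∘(360,19) = (360·259199+359·19·13680, 360·13680+19·259199) = (186622920,9849581)
n=4: (186622920,9849581)∘(360,19) = (360·186622920+359·19·9849581, 360·9849581+19·186622920) = (134368243201,7091684640)
n=5: (134368243201,7091684640)∘(360,19) = (360·134368243201+359·19·7091684640, 360·7091684640+19·134368243201) = (96744948481800,5106003091219)

360 19
259199 13680
186622920 9849581
134368243201 7091684640
96744948481800 5106003091219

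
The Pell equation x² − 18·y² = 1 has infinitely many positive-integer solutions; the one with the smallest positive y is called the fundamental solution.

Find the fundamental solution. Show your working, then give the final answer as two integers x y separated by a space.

17 4

√18 = [4; 4,8, …], period ℓ=2 (even) → k=1
a_0=4:  p_0=4·1+0=4,  q_0=4·0+1=1
a_1=4:  p_1=4·4+1=17,  q_1=4·1+0=4
→ (17, 4).  Check: 17²=289, 18·4²=288, difference 1.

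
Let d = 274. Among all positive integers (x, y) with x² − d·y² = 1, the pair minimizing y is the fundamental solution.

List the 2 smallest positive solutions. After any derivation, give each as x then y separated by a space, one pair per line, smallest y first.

√274 → a₀=16, period (1,1,4,4,1,1,32); ℓ=7 odd so k=13
a_0=16:  p_0=16·1+0=16,  q_0=16·0+1=1
…
a_3=4:  p_3=4·33+17=149,  q_3=4·2+1=9
…
a_7=32:  p_7=32·1407+778=45802,  q_7=32·85+47=2767
…
a_9=1:  p_9=1·47209+45802=93011,  q_9=1·2852+2767=5619
…
a_11=4:  p_11=4·419253+93011=1770023,  q_11=4·25328+5619=106931
a_12=1:  p_12=1·1770023+419253=2189276,  q_12=1·106931+25328=132259
a_13=1:  p_13=1·2189276+1770023=3959299,  q_13=1·132259+106931=239190
(x₁, y₁) = (3959299, 239190);  3959299² − 274·239190² = 1 ✓
k=2:  x_2 = 3959299·3959299+274·239190·239190 = 31352097142801,  y_2 = 3959299·239190+239190·3959299 = 1894049455620

3959299 239190
31352097142801 1894049455620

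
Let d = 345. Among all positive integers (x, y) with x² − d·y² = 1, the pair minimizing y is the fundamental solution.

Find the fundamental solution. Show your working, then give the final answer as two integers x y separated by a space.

√345 = [18; 1,1,2,1,6,1,2,1,1,36, …], period ℓ=10 (even) → k=9
a_0=18:  p_0=18·1+0=18,  q_0=18·0+1=1
…
a_3=2:  p_3=2·37+19=93,  q_3=2·2+1=5
a_4=1:  p_4=1·93+37=130,  q_4=1·5+2=7
a_5=6:  p_5=6·130+93=873,  q_5=6·7+5=47
a_6=1:  p_6=1·873+130=1003,  q_6=1·47+7=54
…
a_8=1:  p_8=1·2879+1003=3882,  q_8=1·155+54=209
a_9=1:  p_9=1·3882+2879=6761,  q_9=1·209+155=364
→ (6761, 364).  Check: 6761²=45711121, 345·364²=45711120, difference 1.

6761 364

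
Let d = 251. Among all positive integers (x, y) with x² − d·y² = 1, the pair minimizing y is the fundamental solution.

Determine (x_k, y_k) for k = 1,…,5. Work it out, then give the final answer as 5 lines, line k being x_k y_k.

3674890 231957
27009633024199 1704832919460
198514860608593651330 12530146894788486843
1459040552203802437039183201 92093823044376819996025080
10723627069776264560841239313394450 676869338735087333923490423995557

[15; 1,5,2,1,2,…,5,1,30] for √251; ℓ=14 ⇒ convergent index 13
a_0=15:  p_0=15·1+0=15,  q_0=15·0+1=1
a_1=1:  p_1=1·15+1=16,  q_1=1·1+0=1
…
a_4=1:  p_4=1·206+95=301,  q_4=1·13+6=19
…
a_6=2:  p_6=2·808+301=1917,  q_6=2·51+19=121
a_7=15:  p_7=15·1917+808=29563,  q_7=15·121+51=1866
…
a_9=2:  p_9=2·61043+29563=151649,  q_9=2·3853+1866=9572
…
a_11=2:  p_11=2·212692+151649=577033,  q_11=2·13425+9572=36422
a_12=5:  p_12=5·577033+212692=3097857,  q_12=5·36422+13425=195535
a_13=1:  p_13=1·3097857+577033=3674890,  q_13=1·195535+36422=231957
→ (3674890, 231957).  Check: 3674890²=13504816512100, 251·231957²=13504816512099, difference 1.
(3674890+231957√251)^2 = 27009633024199 + 1704832919460√251
(3674890+231957√251)^3 = 198514860608593651330 + 12530146894788486843√251
(3674890+231957√251)^4 = 1459040552203802437039183201 + 92093823044376819996025080√251
(3674890+231957√251)^5 = 10723627069776264560841239313394450 + 676869338735087333923490423995557√251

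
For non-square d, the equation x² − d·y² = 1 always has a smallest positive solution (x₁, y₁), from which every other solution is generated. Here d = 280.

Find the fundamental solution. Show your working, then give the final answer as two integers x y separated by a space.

√280 → a₀=16, period (1,2,1,2,1,32); ℓ=6 even so k=5
a_0=16:  p_0=16·1+0=16,  q_0=16·0+1=1
a_1=1:  p_1=1·16+1=17,  q_1=1·1+0=1
…
a_4=2:  p_4=2·67+50=184,  q_4=2·4+3=11
a_5=1:  p_5=1·184+67=251,  q_5=1·11+4=15
(x₁, y₁) = (251, 15);  251² − 280·15² = 1 ✓

251 15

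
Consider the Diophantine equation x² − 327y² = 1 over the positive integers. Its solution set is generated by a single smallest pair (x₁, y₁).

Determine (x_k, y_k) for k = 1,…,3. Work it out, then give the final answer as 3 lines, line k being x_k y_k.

d=327: √d = [18; 12,36] (ℓ=2, even), read p_1/q_1
step 0: (18, 1)  from 18·(1,0) + (0,1)
step 1: (217, 12)  from 12·(18,1) + (1,0)
fundamental: x₁=217, y₁=12  (since 47089 − 327·144 = 1)
k=2:  x_2 = 217·217+327·12·12 = 94177,  y_2 = 217·12+12·217 = 5208
k=3:  x_3 = 217·94177+327·12·5208 = 40872601,  y_3 = 217·5208+12·94177 = 2260260

217 12
94177 5208
40872601 2260260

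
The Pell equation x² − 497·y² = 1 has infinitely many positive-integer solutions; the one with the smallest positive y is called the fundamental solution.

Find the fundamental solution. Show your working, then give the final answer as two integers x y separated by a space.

[22; 3,2,2,5,6,5,2,2,3,44] for √497; ℓ=10 ⇒ convergent index 9
a_0=22:  p_0=22·1+0=22,  q_0=22·0+1=1
…
a_2=2:  p_2=2·67+22=156,  q_2=2·3+1=7
…
a_4=5:  p_4=5·379+156=2051,  q_4=5·17+7=92
a_5=6:  p_5=6·2051+379=12685,  q_5=6·92+17=569
…
a_7=2:  p_7=2·65476+12685=143637,  q_7=2·2937+569=6443
a_8=2:  p_8=2·143637+65476=352750,  q_8=2·6443+2937=15823
a_9=3:  p_9=3·352750+143637=1201887,  q_9=3·15823+6443=53912
(x₁, y₁) = (1201887, 53912);  1201887² − 497·53912² = 1 ✓

1201887 53912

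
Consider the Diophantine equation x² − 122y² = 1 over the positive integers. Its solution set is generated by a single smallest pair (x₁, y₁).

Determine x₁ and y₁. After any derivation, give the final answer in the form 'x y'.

d=122: √d = [11; 22] (ℓ=1, odd), read p_1/q_1
a_0=11:  p_0=11·1+0=11,  q_0=11·0+1=1
a_1=22:  p_1=22·11+1=243,  q_1=22·1+0=22
fundamental: x₁=243, y₁=22  (since 59049 − 122·484 = 1)

243 22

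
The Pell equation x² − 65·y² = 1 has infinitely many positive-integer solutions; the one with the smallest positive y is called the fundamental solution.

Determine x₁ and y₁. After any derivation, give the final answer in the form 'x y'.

129 16

√65 = [8; 16, …], period ℓ=1 (odd) → k=1
i=0: a=8 ⇒ p=8, q=1
i=1: a=16 ⇒ p=129, q=16
fundamental: x₁=129, y₁=16  (since 16641 − 65·256 = 1)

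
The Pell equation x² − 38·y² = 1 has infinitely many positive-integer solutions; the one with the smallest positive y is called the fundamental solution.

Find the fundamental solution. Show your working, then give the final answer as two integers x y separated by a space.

37 6

√38 → a₀=6, period (6,12); ℓ=2 even so k=1
a_0=6:  p_0=6·1+0=6,  q_0=6·0+1=1
a_1=6:  p_1=6·6+1=37,  q_1=6·1+0=6
fundamental: x₁=37, y₁=6  (since 1369 − 38·36 = 1)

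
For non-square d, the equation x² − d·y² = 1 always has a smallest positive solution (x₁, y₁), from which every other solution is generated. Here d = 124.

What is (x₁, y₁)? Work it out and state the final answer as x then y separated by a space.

[11; 7,2,1,1,1,…,2,7,22] for √124; ℓ=16 ⇒ convergent index 15
i=0: a=11 ⇒ p=11, q=1
i=1: a=7 ⇒ p=78, q=7
…
i=5: a=1 ⇒ p=657, q=59
i=6: a=3 ⇒ p=2383, q=214
i=7: a=1 ⇒ p=3040, q=273
…
i=9: a=1 ⇒ p=17583, q=1579
…
i=12: a=1 ⇒ p=152167, q=13665
i=13: a=1 ⇒ p=237042, q=21287
i=14: a=2 ⇒ p=626251, q=56239
i=15: a=7 ⇒ p=4620799, q=414960
→ (4620799, 414960).  Check: 4620799²=21351783398401, 124·414960²=21351783398400, difference 1.

4620799 414960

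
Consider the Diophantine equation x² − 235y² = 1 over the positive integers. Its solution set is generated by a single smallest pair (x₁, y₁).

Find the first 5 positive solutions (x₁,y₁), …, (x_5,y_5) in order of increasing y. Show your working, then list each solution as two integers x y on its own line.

√235 → a₀=15, period (3,30); ℓ=2 even so k=1
step 0: (15, 1)  from 15·(1,0) + (0,1)
step 1: (46, 3)  from 3·(15,1) + (1,0)
(x₁, y₁) = (46, 3);  46² − 235·3² = 1 ✓
n=2: (46,3)∘(46,3) = (46·46+235·3·3, 46·3+3·46) = (4231,276)
n=3: (4231,276)∘(46,3) = (46·4231+235·3·276, 46·276+3·4231) = (389206,25389)
n=4: (389206,25389)∘(46,3) = (46·389206+235·3·25389, 46·25389+3·389206) = (35802721,2335512)
n=5: (35802721,2335512)∘(46,3) = (46·35802721+235·3·2335512, 46·2335512+3·35802721) = (3293461126,214841715)

46 3
4231 276
389206 25389
35802721 2335512
3293461126 214841715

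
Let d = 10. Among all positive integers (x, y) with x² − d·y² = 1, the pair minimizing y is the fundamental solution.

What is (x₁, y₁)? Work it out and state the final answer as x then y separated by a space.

19 6

√10 = [3; 6, …], period ℓ=1 (odd) → k=1
step 0: (3, 1)  from 3·(1,0) + (0,1)
step 1: (19, 6)  from 6·(3,1) + (1,0)
fundamental: x₁=19, y₁=6  (since 361 − 10·36 = 1)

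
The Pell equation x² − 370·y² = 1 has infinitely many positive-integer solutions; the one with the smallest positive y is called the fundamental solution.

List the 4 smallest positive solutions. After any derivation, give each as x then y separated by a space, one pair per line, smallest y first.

[19; 4,4,38] for √370; ℓ=3 ⇒ convergent index 5
k=0  a_k=19  p_k/q_k = 19/1
…
k=3  a_k=38  p_k/q_k = 12503/650
k=4  a_k=4  p_k/q_k = 50339/2617
k=5  a_k=4  p_k/q_k = 213859/11118
fundamental: x₁=213859, y₁=11118  (since 45735671881 − 370·123609924 = 1)
(213859+11118√370)^2 = 91471343761 + 4755368724√370
(213859+11118√370)^3 = 39123940210553539 + 2033956799880714√370
(213859+11118√370)^4 = 16734013458886067250241 + 869959934526623861928√370

213859 11118
91471343761 4755368724
39123940210553539 2033956799880714
16734013458886067250241 869959934526623861928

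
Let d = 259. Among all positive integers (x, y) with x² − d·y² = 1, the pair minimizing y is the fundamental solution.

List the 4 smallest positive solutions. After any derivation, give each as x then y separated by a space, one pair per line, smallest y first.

847225 52644
1435580401249 89202625800
2432519210895520825 151149389286757356
4121782176900479681520001 256115082676856799248400

d=259: √d = [16; 10,1,2,3,4,3,2,1,10,32] (ℓ=10, even), read p_9/q_9
a_0=16:  p_0=16·1+0=16,  q_0=16·0+1=1
a_1=10:  p_1=10·16+1=161,  q_1=10·1+0=10
…
a_3=2:  p_3=2·177+161=515,  q_3=2·11+10=32
a_4=3:  p_4=3·515+177=1722,  q_4=3·32+11=107
a_5=4:  p_5=4·1722+515=7403,  q_5=4·107+32=460
a_6=3:  p_6=3·7403+1722=23931,  q_6=3·460+107=1487
a_7=2:  p_7=2·23931+7403=55265,  q_7=2·1487+460=3434
a_8=1:  p_8=1·55265+23931=79196,  q_8=1·3434+1487=4921
a_9=10:  p_9=10·79196+55265=847225,  q_9=10·4921+3434=52644
(x₁, y₁) = (847225, 52644);  847225² − 259·52644² = 1 ✓
(847225+52644√259)^2 = 1435580401249 + 89202625800√259
(847225+52644√259)^3 = 2432519210895520825 + 151149389286757356√259
(847225+52644√259)^4 = 4121782176900479681520001 + 256115082676856799248400√259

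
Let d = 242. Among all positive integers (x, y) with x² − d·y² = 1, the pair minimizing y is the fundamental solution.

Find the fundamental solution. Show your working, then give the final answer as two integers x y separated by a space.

d=242: √d = [15; 1,1,3,1,14,1,3,1,1,30] (ℓ=10, even), read p_9/q_9
a_0=15:  p_0=15·1+0=15,  q_0=15·0+1=1
…
a_3=3:  p_3=3·31+16=109,  q_3=3·2+1=7
…
a_5=14:  p_5=14·140+109=2069,  q_5=14·9+7=133
…
a_8=1:  p_8=1·8696+2209=10905,  q_8=1·559+142=701
a_9=1:  p_9=1·10905+8696=19601,  q_9=1·701+559=1260
→ (19601, 1260).  Check: 19601²=384199201, 242·1260²=384199200, difference 1.

19601 1260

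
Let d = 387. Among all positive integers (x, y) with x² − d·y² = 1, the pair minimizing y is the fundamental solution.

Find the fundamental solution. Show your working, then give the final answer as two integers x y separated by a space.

d=387: √d = [19; 1,2,19,2,1,38] (ℓ=6, even), read p_5/q_5
k=0  a_k=19  p_k/q_k = 19/1
k=1  a_k=1  p_k/q_k = 20/1
k=2  a_k=2  p_k/q_k = 59/3
k=3  a_k=19  p_k/q_k = 1141/58
k=4  a_k=2  p_k/q_k = 2341/119
k=5  a_k=1  p_k/q_k = 3482/177
→ (3482, 177).  Check: 3482²=12124324, 387·177²=12124323, difference 1.

3482 177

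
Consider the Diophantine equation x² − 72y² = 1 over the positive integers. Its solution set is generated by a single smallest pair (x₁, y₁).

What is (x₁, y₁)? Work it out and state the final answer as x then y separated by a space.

17 2

√72 = [8; 2,16, …], period ℓ=2 (even) → k=1
step 0: (8, 1)  from 8·(1,0) + (0,1)
step 1: (17, 2)  from 2·(8,1) + (1,0)
(x₁, y₁) = (17, 2);  17² − 72·2² = 1 ✓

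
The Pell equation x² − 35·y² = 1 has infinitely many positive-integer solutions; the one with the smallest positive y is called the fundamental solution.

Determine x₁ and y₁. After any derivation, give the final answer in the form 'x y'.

d=35: √d = [5; 1,10] (ℓ=2, even), read p_1/q_1
step 0: (5, 1)  from 5·(1,0) + (0,1)
step 1: (6, 1)  from 1·(5,1) + (1,0)
fundamental: x₁=6, y₁=1  (since 36 − 35·1 = 1)

6 1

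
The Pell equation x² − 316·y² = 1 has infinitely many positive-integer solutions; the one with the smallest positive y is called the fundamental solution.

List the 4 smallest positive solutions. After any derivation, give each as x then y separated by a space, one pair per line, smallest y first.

12799 720
327628801 18430560
8386642035199 471785474160
214681262489395201 12076764549117120

√316 → a₀=17, period (1,3,2,8,2,3,1,34); ℓ=8 even so k=7
k=0  a_k=17  p_k/q_k = 17/1
…
k=3  a_k=2  p_k/q_k = 160/9
…
k=5  a_k=2  p_k/q_k = 2862/161
k=6  a_k=3  p_k/q_k = 9937/559
k=7  a_k=1  p_k/q_k = 12799/720
(x₁, y₁) = (12799, 720);  12799² − 316·720² = 1 ✓
(x_2, y_2) = (12799·12799 + 316·720·720, 12799·720 + 720·12799) = (327628801, 18430560)
(x_3, y_3) = (12799·327628801 + 316·720·18430560, 12799·18430560 + 720·327628801) = (8386642035199, 471785474160)
(x_4, y_4) = (12799·8386642035199 + 316·720·471785474160, 12799·471785474160 + 720·8386642035199) = (214681262489395201, 12076764549117120)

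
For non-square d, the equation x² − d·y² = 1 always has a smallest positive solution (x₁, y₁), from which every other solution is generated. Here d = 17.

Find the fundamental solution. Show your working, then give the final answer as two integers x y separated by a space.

33 8

[4; 8] for √17; ℓ=1 ⇒ convergent index 1
step 0: (4, 1)  from 4·(1,0) + (0,1)
step 1: (33, 8)  from 8·(4,1) + (1,0)
fundamental: x₁=33, y₁=8  (since 1089 − 17·64 = 1)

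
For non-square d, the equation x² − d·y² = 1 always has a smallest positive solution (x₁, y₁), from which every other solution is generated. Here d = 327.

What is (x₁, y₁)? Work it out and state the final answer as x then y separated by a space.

√327 → a₀=18, period (12,36); ℓ=2 even so k=1
i=0: a=18 ⇒ p=18, q=1
i=1: a=12 ⇒ p=217, q=12
fundamental: x₁=217, y₁=12  (since 47089 − 327·144 = 1)

217 12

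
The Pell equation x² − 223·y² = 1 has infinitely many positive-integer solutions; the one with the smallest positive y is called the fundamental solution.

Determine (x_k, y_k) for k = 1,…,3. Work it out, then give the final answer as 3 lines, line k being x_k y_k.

224 15
100351 6720
44957024 3010545

d=223: √d = [14; 1,13,1,28] (ℓ=4, even), read p_3/q_3
k=0  a_k=14  p_k/q_k = 14/1
…
k=2  a_k=13  p_k/q_k = 209/14
k=3  a_k=1  p_k/q_k = 224/15
fundamental: x₁=224, y₁=15  (since 50176 − 223·225 = 1)
k=2:  x_2 = 224·224+223·15·15 = 100351,  y_2 = 224·15+15·224 = 6720
k=3:  x_3 = 224·100351+223·15·6720 = 44957024,  y_3 = 224·6720+15·100351 = 3010545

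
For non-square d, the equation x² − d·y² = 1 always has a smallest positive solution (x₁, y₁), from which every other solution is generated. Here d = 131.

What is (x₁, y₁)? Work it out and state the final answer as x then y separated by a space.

10610 927

d=131: √d = [11; 2,4,11,4,2,22] (ℓ=6, even), read p_5/q_5
i=0: a=11 ⇒ p=11, q=1
i=1: a=2 ⇒ p=23, q=2
…
i=3: a=11 ⇒ p=1156, q=101
i=4: a=4 ⇒ p=4727, q=413
i=5: a=2 ⇒ p=10610, q=927
→ (10610, 927).  Check: 10610²=112572100, 131·927²=112572099, difference 1.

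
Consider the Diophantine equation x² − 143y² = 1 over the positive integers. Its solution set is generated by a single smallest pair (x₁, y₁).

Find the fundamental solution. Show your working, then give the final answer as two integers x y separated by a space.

d=143: √d = [11; 1,22] (ℓ=2, even), read p_1/q_1
i=0: a=11 ⇒ p=11, q=1
i=1: a=1 ⇒ p=12, q=1
(x₁, y₁) = (12, 1);  12² − 143·1² = 1 ✓

12 1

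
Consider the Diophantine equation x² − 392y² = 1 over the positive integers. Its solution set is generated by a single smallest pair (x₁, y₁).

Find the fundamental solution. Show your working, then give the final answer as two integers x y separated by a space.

99 5

√392 → a₀=19, period (1,3,1,38); ℓ=4 even so k=3
a_0=19:  p_0=19·1+0=19,  q_0=19·0+1=1
a_1=1:  p_1=1·19+1=20,  q_1=1·1+0=1
a_2=3:  p_2=3·20+19=79,  q_2=3·1+1=4
a_3=1:  p_3=1·79+20=99,  q_3=1·4+1=5
→ (99, 5).  Check: 99²=9801, 392·5²=9800, difference 1.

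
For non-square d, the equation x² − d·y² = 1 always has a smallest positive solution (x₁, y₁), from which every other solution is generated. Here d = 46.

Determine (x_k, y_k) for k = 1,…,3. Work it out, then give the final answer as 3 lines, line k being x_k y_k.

24335 3588
1184384449 174627960
57643991108495 8499142809612

√46 = [6; 1,3,1,1,2,6,2,1,1,3,1,12, …], period ℓ=12 (even) → k=11
k=0  a_k=6  p_k/q_k = 6/1
k=1  a_k=1  p_k/q_k = 7/1
k=2  a_k=3  p_k/q_k = 27/4
k=3  a_k=1  p_k/q_k = 34/5
k=4  a_k=1  p_k/q_k = 61/9
k=5  a_k=2  p_k/q_k = 156/23
…
k=8  a_k=1  p_k/q_k = 3147/464
k=9  a_k=1  p_k/q_k = 5297/781
k=10  a_k=3  p_k/q_k = 19038/2807
k=11  a_k=1  p_k/q_k = 24335/3588
→ (24335, 3588).  Check: 24335²=592192225, 46·3588²=592192224, difference 1.
k=2:  x_2 = 24335·24335+46·3588·3588 = 1184384449,  y_2 = 24335·3588+3588·24335 = 174627960
k=3:  x_3 = 24335·1184384449+46·3588·174627960 = 57643991108495,  y_3 = 24335·174627960+3588·1184384449 = 8499142809612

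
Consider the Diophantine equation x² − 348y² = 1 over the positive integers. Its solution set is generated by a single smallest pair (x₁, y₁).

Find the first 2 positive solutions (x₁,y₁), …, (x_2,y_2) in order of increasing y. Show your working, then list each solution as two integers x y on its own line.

√348 → a₀=18, period (1,1,1,8,1,1,1,36); ℓ=8 even so k=7
i=0: a=18 ⇒ p=18, q=1
i=1: a=1 ⇒ p=19, q=1
i=2: a=1 ⇒ p=37, q=2
i=3: a=1 ⇒ p=56, q=3
…
i=6: a=1 ⇒ p=1026, q=55
i=7: a=1 ⇒ p=1567, q=84
(x₁, y₁) = (1567, 84);  1567² − 348·84² = 1 ✓
n=2: (1567,84)∘(1567,84) = (1567·1567+348·84·84, 1567·84+84·1567) = (4910977,263256)

1567 84
4910977 263256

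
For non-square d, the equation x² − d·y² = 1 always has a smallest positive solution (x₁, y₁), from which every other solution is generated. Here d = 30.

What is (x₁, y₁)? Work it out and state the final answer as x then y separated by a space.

11 2

d=30: √d = [5; 2,10] (ℓ=2, even), read p_1/q_1
a_0=5:  p_0=5·1+0=5,  q_0=5·0+1=1
a_1=2:  p_1=2·5+1=11,  q_1=2·1+0=2
(x₁, y₁) = (11, 2);  11² − 30·2² = 1 ✓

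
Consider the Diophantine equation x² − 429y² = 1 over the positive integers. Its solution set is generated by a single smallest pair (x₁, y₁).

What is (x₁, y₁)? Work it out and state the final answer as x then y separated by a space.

√429 → a₀=20, period (1,2,2,9,1,12,1,9,2,2,1,40); ℓ=12 even so k=11
a_0=20:  p_0=20·1+0=20,  q_0=20·0+1=1
a_1=1:  p_1=1·20+1=21,  q_1=1·1+0=1
a_2=2:  p_2=2·21+20=62,  q_2=2·1+1=3
…
a_4=9:  p_4=9·145+62=1367,  q_4=9·7+3=66
…
a_6=12:  p_6=12·1512+1367=19511,  q_6=12·73+66=942
…
a_8=9:  p_8=9·21023+19511=208718,  q_8=9·1015+942=10077
a_9=2:  p_9=2·208718+21023=438459,  q_9=2·10077+1015=21169
a_10=2:  p_10=2·438459+208718=1085636,  q_10=2·21169+10077=52415
a_11=1:  p_11=1·1085636+438459=1524095,  q_11=1·52415+21169=73584
→ (1524095, 73584).  Check: 1524095²=2322865569025, 429·73584²=2322865569024, difference 1.

1524095 73584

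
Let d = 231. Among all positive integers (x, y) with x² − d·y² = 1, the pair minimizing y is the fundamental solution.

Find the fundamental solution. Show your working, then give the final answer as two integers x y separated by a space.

76 5

√231 = [15; 5,30, …], period ℓ=2 (even) → k=1
a_0=15:  p_0=15·1+0=15,  q_0=15·0+1=1
a_1=5:  p_1=5·15+1=76,  q_1=5·1+0=5
fundamental: x₁=76, y₁=5  (since 5776 − 231·25 = 1)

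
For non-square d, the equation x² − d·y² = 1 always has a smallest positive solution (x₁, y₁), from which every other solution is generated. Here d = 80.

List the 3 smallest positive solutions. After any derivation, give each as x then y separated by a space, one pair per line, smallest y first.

9 1
161 18
2889 323

√80 = [8; 1,16, …], period ℓ=2 (even) → k=1
k=0  a_k=8  p_k/q_k = 8/1
k=1  a_k=1  p_k/q_k = 9/1
→ (9, 1).  Check: 9²=81, 80·1²=80, difference 1.
n=2: (9,1)∘(9,1) = (9·9+80·1·1, 9·1+1·9) = (161,18)
n=3: (161,18)∘(9,1) = (9·161+80·1·18, 9·18+1·161) = (2889,323)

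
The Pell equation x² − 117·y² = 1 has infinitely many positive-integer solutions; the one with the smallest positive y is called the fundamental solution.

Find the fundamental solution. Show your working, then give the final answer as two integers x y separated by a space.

√117 = [10; 1,4,2,4,1,20, …], period ℓ=6 (even) → k=5
i=0: a=10 ⇒ p=10, q=1
…
i=2: a=4 ⇒ p=54, q=5
i=3: a=2 ⇒ p=119, q=11
i=4: a=4 ⇒ p=530, q=49
i=5: a=1 ⇒ p=649, q=60
(x₁, y₁) = (649, 60);  649² − 117·60² = 1 ✓

649 60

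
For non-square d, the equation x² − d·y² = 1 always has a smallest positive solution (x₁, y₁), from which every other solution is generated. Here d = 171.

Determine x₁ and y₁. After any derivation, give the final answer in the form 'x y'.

√171 = [13; 13,26, …], period ℓ=2 (even) → k=1
step 0: (13, 1)  from 13·(1,0) + (0,1)
step 1: (170, 13)  from 13·(13,1) + (1,0)
(x₁, y₁) = (170, 13);  170² − 171·13² = 1 ✓

170 13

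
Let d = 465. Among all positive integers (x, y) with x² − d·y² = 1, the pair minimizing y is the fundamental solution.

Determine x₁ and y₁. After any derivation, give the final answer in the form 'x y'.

15871 736

√465 → a₀=21, period (1,1,3,2,2,2,3,1,1,42); ℓ=10 even so k=9
a_0=21:  p_0=21·1+0=21,  q_0=21·0+1=1
a_1=1:  p_1=1·21+1=22,  q_1=1·1+0=1
…
a_5=2:  p_5=2·345+151=841,  q_5=2·16+7=39
…
a_7=3:  p_7=3·2027+841=6922,  q_7=3·94+39=321
a_8=1:  p_8=1·6922+2027=8949,  q_8=1·321+94=415
a_9=1:  p_9=1·8949+6922=15871,  q_9=1·415+321=736
→ (15871, 736).  Check: 15871²=251888641, 465·736²=251888640, difference 1.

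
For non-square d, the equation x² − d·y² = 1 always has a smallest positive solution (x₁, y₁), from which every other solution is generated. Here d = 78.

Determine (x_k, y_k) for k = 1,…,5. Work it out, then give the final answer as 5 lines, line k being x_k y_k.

53 6
5617 636
595349 67410
63101377 7144824
6688150613 757283934

√78 → a₀=8, period (1,4,1,16); ℓ=4 even so k=3
k=0  a_k=8  p_k/q_k = 8/1
k=1  a_k=1  p_k/q_k = 9/1
k=2  a_k=4  p_k/q_k = 44/5
k=3  a_k=1  p_k/q_k = 53/6
fundamental: x₁=53, y₁=6  (since 2809 − 78·36 = 1)
n=2: (53,6)∘(53,6) = (53·53+78·6·6, 53·6+6·53) = (5617,636)
n=3: (5617,636)∘(53,6) = (53·5617+78·6·636, 53·636+6·5617) = (595349,67410)
n=4: (595349,67410)∘(53,6) = (53·595349+78·6·67410, 53·67410+6·595349) = (63101377,7144824)
n=5: (63101377,7144824)∘(53,6) = (53·63101377+78·6·7144824, 53·7144824+6·63101377) = (6688150613,757283934)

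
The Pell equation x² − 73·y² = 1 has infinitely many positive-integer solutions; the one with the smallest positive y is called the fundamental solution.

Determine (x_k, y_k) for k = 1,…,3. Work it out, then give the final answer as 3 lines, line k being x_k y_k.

2281249 267000
10408194000001 1218186966000
47487364308614281249 5557975596000801000

√73 → a₀=8, period (1,1,5,5,1,1,16); ℓ=7 odd so k=13
step 0: (8, 1)  from 8·(1,0) + (0,1)
step 1: (9, 1)  from 1·(8,1) + (1,0)
…
step 3: (94, 11)  from 5·(17,2) + (9,1)
step 4: (487, 57)  from 5·(94,11) + (17,2)
…
step 6: (1068, 125)  from 1·(581,68) + (487,57)
…
step 9: (36406, 4261)  from 1·(18737,2193) + (17669,2068)
step 10: (200767, 23498)  from 5·(36406,4261) + (18737,2193)
step 11: (1040241, 121751)  from 5·(200767,23498) + (36406,4261)
step 12: (1241008, 145249)  from 1·(1040241,121751) + (200767,23498)
step 13: (2281249, 267000)  from 1·(1241008,145249) + (1040241,121751)
(x₁, y₁) = (2281249, 267000);  2281249² − 73·267000² = 1 ✓
n=2: (2281249,267000)∘(2281249,267000) = (2281249·2281249+73·267000·267000, 2281249·267000+267000·2281249) = (10408194000001,1218186966000)
n=3: (10408194000001,1218186966000)∘(2281249,267000) = (2281249·10408194000001+73·267000·1218186966000, 2281249·1218186966000+267000·10408194000001) = (47487364308614281249,5557975596000801000)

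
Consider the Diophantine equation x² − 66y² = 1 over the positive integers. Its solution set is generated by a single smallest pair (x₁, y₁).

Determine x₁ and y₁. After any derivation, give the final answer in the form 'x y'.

[8; 8,16] for √66; ℓ=2 ⇒ convergent index 1
i=0: a=8 ⇒ p=8, q=1
i=1: a=8 ⇒ p=65, q=8
fundamental: x₁=65, y₁=8  (since 4225 − 66·64 = 1)

65 8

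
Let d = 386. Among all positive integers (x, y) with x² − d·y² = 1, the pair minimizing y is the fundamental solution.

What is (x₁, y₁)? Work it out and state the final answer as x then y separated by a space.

√386 = [19; 1,1,1,4,1,18,1,4,1,1,1,38, …], period ℓ=12 (even) → k=11
k=0  a_k=19  p_k/q_k = 19/1
k=1  a_k=1  p_k/q_k = 20/1
…
k=3  a_k=1  p_k/q_k = 59/3
k=4  a_k=4  p_k/q_k = 275/14
k=5  a_k=1  p_k/q_k = 334/17
…
k=7  a_k=1  p_k/q_k = 6621/337
k=8  a_k=4  p_k/q_k = 32771/1668
k=9  a_k=1  p_k/q_k = 39392/2005
k=10  a_k=1  p_k/q_k = 72163/3673
k=11  a_k=1  p_k/q_k = 111555/5678
fundamental: x₁=111555, y₁=5678  (since 12444518025 − 386·32239684 = 1)

111555 5678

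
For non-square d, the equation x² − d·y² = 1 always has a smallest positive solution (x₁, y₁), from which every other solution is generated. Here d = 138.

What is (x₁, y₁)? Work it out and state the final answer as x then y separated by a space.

√138 = [11; 1,2,1,22, …], period ℓ=4 (even) → k=3
a_0=11:  p_0=11·1+0=11,  q_0=11·0+1=1
…
a_2=2:  p_2=2·12+11=35,  q_2=2·1+1=3
a_3=1:  p_3=1·35+12=47,  q_3=1·3+1=4
fundamental: x₁=47, y₁=4  (since 2209 − 138·16 = 1)

47 4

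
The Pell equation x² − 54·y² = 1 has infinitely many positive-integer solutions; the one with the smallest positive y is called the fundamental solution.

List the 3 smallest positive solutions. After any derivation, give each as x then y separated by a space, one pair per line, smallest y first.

485 66
470449 64020
456335045 62099334

[7; 2,1,6,1,2,14] for √54; ℓ=6 ⇒ convergent index 5
i=0: a=7 ⇒ p=7, q=1
i=1: a=2 ⇒ p=15, q=2
i=2: a=1 ⇒ p=22, q=3
i=3: a=6 ⇒ p=147, q=20
i=4: a=1 ⇒ p=169, q=23
i=5: a=2 ⇒ p=485, q=66
fundamental: x₁=485, y₁=66  (since 235225 − 54·4356 = 1)
k=2:  x_2 = 485·485+54·66·66 = 470449,  y_2 = 485·66+66·485 = 64020
k=3:  x_3 = 485·470449+54·66·64020 = 456335045,  y_3 = 485·64020+66·470449 = 62099334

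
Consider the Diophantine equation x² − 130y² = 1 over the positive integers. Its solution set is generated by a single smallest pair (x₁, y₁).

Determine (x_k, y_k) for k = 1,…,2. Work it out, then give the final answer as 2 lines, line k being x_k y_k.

6499 570
84474001 7408860

[11; 2,2,22] for √130; ℓ=3 ⇒ convergent index 5
step 0: (11, 1)  from 11·(1,0) + (0,1)
step 1: (23, 2)  from 2·(11,1) + (1,0)
step 2: (57, 5)  from 2·(23,2) + (11,1)
step 3: (1277, 112)  from 22·(57,5) + (23,2)
step 4: (2611, 229)  from 2·(1277,112) + (57,5)
step 5: (6499, 570)  from 2·(2611,229) + (1277,112)
→ (6499, 570).  Check: 6499²=42237001, 130·570²=42237000, difference 1.
(6499+570√130)^2 = 84474001 + 7408860√130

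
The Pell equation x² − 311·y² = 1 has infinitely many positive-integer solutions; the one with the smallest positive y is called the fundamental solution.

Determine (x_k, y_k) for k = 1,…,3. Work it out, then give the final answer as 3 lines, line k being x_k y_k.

d=311: √d = [17; 1,1,1,2,1,…,1,1,34] (ℓ=16, even), read p_15/q_15
i=0: a=17 ⇒ p=17, q=1
i=1: a=1 ⇒ p=18, q=1
i=2: a=1 ⇒ p=35, q=2
i=3: a=1 ⇒ p=53, q=3
…
i=14: a=1 ⇒ p=10724507, q=608131
i=15: a=1 ⇒ p=16883880, q=957397
→ (16883880, 957397).  Check: 16883880²=285065403854400, 311·957397²=285065403854399, difference 1.
(16883880+957397√311)^2 = 570130807708799 + 32329152120720√311
(16883880+957397√311)^3 = 19252040283316857636360 + 1091683049815963029803√311

16883880 957397
570130807708799 32329152120720
19252040283316857636360 1091683049815963029803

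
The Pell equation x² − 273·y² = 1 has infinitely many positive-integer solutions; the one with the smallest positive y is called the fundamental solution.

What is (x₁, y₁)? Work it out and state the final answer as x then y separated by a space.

727 44

[16; 1,1,10,1,1,32] for √273; ℓ=6 ⇒ convergent index 5
k=0  a_k=16  p_k/q_k = 16/1
…
k=4  a_k=1  p_k/q_k = 380/23
k=5  a_k=1  p_k/q_k = 727/44
(x₁, y₁) = (727, 44);  727² − 273·44² = 1 ✓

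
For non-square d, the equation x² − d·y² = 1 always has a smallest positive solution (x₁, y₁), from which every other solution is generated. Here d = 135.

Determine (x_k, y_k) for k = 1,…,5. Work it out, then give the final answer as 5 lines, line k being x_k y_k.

244 21
119071 10248
58106404 5001003
28355806081 2440479216
13837575261124 1190948856405

[11; 1,1,1,1,1,1,1,22] for √135; ℓ=8 ⇒ convergent index 7
k=0  a_k=11  p_k/q_k = 11/1
k=1  a_k=1  p_k/q_k = 12/1
k=2  a_k=1  p_k/q_k = 23/2
…
k=4  a_k=1  p_k/q_k = 58/5
k=5  a_k=1  p_k/q_k = 93/8
k=6  a_k=1  p_k/q_k = 151/13
k=7  a_k=1  p_k/q_k = 244/21
(x₁, y₁) = (244, 21);  244² − 135·21² = 1 ✓
(244+21√135)^2 = 119071 + 10248√135
(244+21√135)^3 = 58106404 + 5001003√135
(244+21√135)^4 = 28355806081 + 2440479216√135
(244+21√135)^5 = 13837575261124 + 1190948856405√135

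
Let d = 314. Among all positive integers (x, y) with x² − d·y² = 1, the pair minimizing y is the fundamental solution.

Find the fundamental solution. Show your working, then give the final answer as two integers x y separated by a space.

392499 22150

d=314: √d = [17; 1,2,1,1,2,1,34] (ℓ=7, odd), read p_13/q_13
step 0: (17, 1)  from 17·(1,0) + (0,1)
step 1: (18, 1)  from 1·(17,1) + (1,0)
step 2: (53, 3)  from 2·(18,1) + (17,1)
step 3: (71, 4)  from 1·(53,3) + (18,1)
…
step 6: (443, 25)  from 1·(319,18) + (124,7)
step 7: (15381, 868)  from 34·(443,25) + (319,18)
step 8: (15824, 893)  from 1·(15381,868) + (443,25)
step 9: (47029, 2654)  from 2·(15824,893) + (15381,868)
…
step 11: (109882, 6201)  from 1·(62853,3547) + (47029,2654)
step 12: (282617, 15949)  from 2·(109882,6201) + (62853,3547)
step 13: (392499, 22150)  from 1·(282617,15949) + (109882,6201)
fundamental: x₁=392499, y₁=22150  (since 154055465001 − 314·490622500 = 1)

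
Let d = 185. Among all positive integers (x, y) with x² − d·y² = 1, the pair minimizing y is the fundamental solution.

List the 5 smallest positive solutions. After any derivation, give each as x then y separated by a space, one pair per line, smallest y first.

9249 680
171088001 12578640
3164785833249 232679682040
58542208172352001 4304108745797280
1082913763607381481249 79617403347078403400

√185 → a₀=13, period (1,1,1,1,26); ℓ=5 odd so k=9
i=0: a=13 ⇒ p=13, q=1
…
i=2: a=1 ⇒ p=27, q=2
…
i=6: a=1 ⇒ p=1877, q=138
i=7: a=1 ⇒ p=3686, q=271
i=8: a=1 ⇒ p=5563, q=409
i=9: a=1 ⇒ p=9249, q=680
fundamental: x₁=9249, y₁=680  (since 85544001 − 185·462400 = 1)
n=2: (9249,680)∘(9249,680) = (9249·9249+185·680·680, 9249·680+680·9249) = (171088001,12578640)
n=3: (171088001,12578640)∘(9249,680) = (9249·171088001+185·680·12578640, 9249·12578640+680·171088001) = (3164785833249,232679682040)
n=4: (3164785833249,232679682040)∘(9249,680) = (9249·3164785833249+185·680·232679682040, 9249·232679682040+680·3164785833249) = (58542208172352001,4304108745797280)
n=5: (58542208172352001,4304108745797280)∘(9249,680) = (9249·58542208172352001+185·680·4304108745797280, 9249·4304108745797280+680·58542208172352001) = (1082913763607381481249,79617403347078403400)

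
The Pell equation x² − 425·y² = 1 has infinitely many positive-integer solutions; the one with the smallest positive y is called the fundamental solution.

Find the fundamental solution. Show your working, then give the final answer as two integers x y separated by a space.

[20; 1,1,1,1,1,1,40] for √425; ℓ=7 ⇒ convergent index 13
step 0: (20, 1)  from 20·(1,0) + (0,1)
step 1: (21, 1)  from 1·(20,1) + (1,0)
step 2: (41, 2)  from 1·(21,1) + (20,1)
step 3: (62, 3)  from 1·(41,2) + (21,1)
step 4: (103, 5)  from 1·(62,3) + (41,2)
step 5: (165, 8)  from 1·(103,5) + (62,3)
step 6: (268, 13)  from 1·(165,8) + (103,5)
…
step 8: (11153, 541)  from 1·(10885,528) + (268,13)
step 9: (22038, 1069)  from 1·(11153,541) + (10885,528)
step 10: (33191, 1610)  from 1·(22038,1069) + (11153,541)
…
step 12: (88420, 4289)  from 1·(55229,2679) + (33191,1610)
step 13: (143649, 6968)  from 1·(88420,4289) + (55229,2679)
→ (143649, 6968).  Check: 143649²=20635035201, 425·6968²=20635035200, difference 1.

143649 6968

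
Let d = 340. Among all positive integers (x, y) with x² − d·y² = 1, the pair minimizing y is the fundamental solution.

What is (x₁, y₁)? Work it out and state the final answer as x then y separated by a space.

285769 15498

[18; 2,3,1,1,1,…,3,2,36] for √340; ℓ=14 ⇒ convergent index 13
k=0  a_k=18  p_k/q_k = 18/1
k=1  a_k=2  p_k/q_k = 37/2
…
k=3  a_k=1  p_k/q_k = 166/9
…
k=6  a_k=1  p_k/q_k = 756/41
k=7  a_k=8  p_k/q_k = 6509/353
k=8  a_k=1  p_k/q_k = 7265/394
k=9  a_k=1  p_k/q_k = 13774/747
…
k=11  a_k=1  p_k/q_k = 34813/1888
k=12  a_k=3  p_k/q_k = 125478/6805
k=13  a_k=2  p_k/q_k = 285769/15498
fundamental: x₁=285769, y₁=15498  (since 81663921361 − 340·240188004 = 1)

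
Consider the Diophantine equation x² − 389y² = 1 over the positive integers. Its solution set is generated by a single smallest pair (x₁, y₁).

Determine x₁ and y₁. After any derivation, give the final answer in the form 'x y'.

√389 → a₀=19, period (1,2,1,1,1,1,2,1,38); ℓ=9 odd so k=17
k=0  a_k=19  p_k/q_k = 19/1
k=1  a_k=1  p_k/q_k = 20/1
…
k=3  a_k=1  p_k/q_k = 79/4
…
k=5  a_k=1  p_k/q_k = 217/11
…
k=7  a_k=2  p_k/q_k = 927/47
k=8  a_k=1  p_k/q_k = 1282/65
k=9  a_k=38  p_k/q_k = 49643/2517
k=10  a_k=1  p_k/q_k = 50925/2582
k=11  a_k=2  p_k/q_k = 151493/7681
k=12  a_k=1  p_k/q_k = 202418/10263
k=13  a_k=1  p_k/q_k = 353911/17944
k=14  a_k=1  p_k/q_k = 556329/28207
k=15  a_k=1  p_k/q_k = 910240/46151
k=16  a_k=2  p_k/q_k = 2376809/120509
k=17  a_k=1  p_k/q_k = 3287049/166660
(x₁, y₁) = (3287049, 166660);  3287049² − 389·166660² = 1 ✓

3287049 166660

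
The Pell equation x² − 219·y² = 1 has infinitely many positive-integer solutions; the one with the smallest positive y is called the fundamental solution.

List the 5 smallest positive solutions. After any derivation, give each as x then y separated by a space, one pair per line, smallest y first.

[14; 1,3,1,28] for √219; ℓ=4 ⇒ convergent index 3
k=0  a_k=14  p_k/q_k = 14/1
…
k=2  a_k=3  p_k/q_k = 59/4
k=3  a_k=1  p_k/q_k = 74/5
fundamental: x₁=74, y₁=5  (since 5476 − 219·25 = 1)
n=2: (74,5)∘(74,5) = (74·74+219·5·5, 74·5+5·74) = (10951,740)
n=3: (10951,740)∘(74,5) = (74·10951+219·5·740, 74·740+5·10951) = (1620674,109515)
n=4: (1620674,109515)∘(74,5) = (74·1620674+219·5·109515, 74·109515+5·1620674) = (239848801,16207480)
n=5: (239848801,16207480)∘(74,5) = (74·239848801+219·5·16207480, 74·16207480+5·239848801) = (35496001874,2398597525)

74 5
10951 740
1620674 109515
239848801 16207480
35496001874 2398597525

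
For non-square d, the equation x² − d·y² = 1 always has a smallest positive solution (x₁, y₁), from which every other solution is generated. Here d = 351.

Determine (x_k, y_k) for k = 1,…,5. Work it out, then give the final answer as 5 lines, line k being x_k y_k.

62425 3332
7793761249 416000200
973051091875225 51937624966668
121485428812828080001 6484412476672499600
15167455786308534696249625 809578897660623950093332

[18; 1,2,1,3,2,2,2,3,1,2,1,36] for √351; ℓ=12 ⇒ convergent index 11
i=0: a=18 ⇒ p=18, q=1
i=1: a=1 ⇒ p=19, q=1
i=2: a=2 ⇒ p=56, q=3
i=3: a=1 ⇒ p=75, q=4
i=4: a=3 ⇒ p=281, q=15
i=5: a=2 ⇒ p=637, q=34
i=6: a=2 ⇒ p=1555, q=83
…
i=9: a=1 ⇒ p=16543, q=883
i=10: a=2 ⇒ p=45882, q=2449
i=11: a=1 ⇒ p=62425, q=3332
fundamental: x₁=62425, y₁=3332  (since 3896880625 − 351·11102224 = 1)
n=2: (62425,3332)∘(62425,3332) = (62425·62425+351·3332·3332, 62425·3332+3332·62425) = (7793761249,416000200)
n=3: (7793761249,416000200)∘(62425,3332) = (62425·7793761249+351·3332·416000200, 62425·416000200+3332·7793761249) = (973051091875225,51937624966668)
n=4: (973051091875225,51937624966668)∘(62425,3332) = (62425·973051091875225+351·3332·51937624966668, 62425·51937624966668+3332·973051091875225) = (121485428812828080001,6484412476672499600)
n=5: (121485428812828080001,6484412476672499600)∘(62425,3332) = (62425·121485428812828080001+351·3332·6484412476672499600, 62425·6484412476672499600+3332·121485428812828080001) = (15167455786308534696249625,809578897660623950093332)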